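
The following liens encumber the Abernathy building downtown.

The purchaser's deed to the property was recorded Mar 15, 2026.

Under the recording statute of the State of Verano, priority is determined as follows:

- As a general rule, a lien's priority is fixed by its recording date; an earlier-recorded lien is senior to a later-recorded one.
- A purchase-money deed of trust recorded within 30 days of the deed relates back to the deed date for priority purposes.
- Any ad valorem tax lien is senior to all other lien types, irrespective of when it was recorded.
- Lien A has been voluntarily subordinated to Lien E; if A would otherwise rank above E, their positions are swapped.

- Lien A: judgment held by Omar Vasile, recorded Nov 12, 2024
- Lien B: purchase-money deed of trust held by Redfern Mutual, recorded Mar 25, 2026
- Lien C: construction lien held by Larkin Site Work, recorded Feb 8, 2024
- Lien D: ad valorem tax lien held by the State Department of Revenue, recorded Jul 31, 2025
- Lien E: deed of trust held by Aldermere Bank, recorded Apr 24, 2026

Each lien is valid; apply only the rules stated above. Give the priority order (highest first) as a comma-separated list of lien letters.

D, C, E, B, A

Effective dates after the stated exceptions: B relates back to the deed date Mar 15, 2026.
D, as an ad valorem tax lien, has superpriority and ranks first.
The other liens, earliest effective date first: C (Feb 8, 2024), A (Nov 12, 2024), B (Mar 15, 2026), E (Apr 24, 2026).
A would otherwise be senior to E, so under the subordination agreement A and E exchange positions.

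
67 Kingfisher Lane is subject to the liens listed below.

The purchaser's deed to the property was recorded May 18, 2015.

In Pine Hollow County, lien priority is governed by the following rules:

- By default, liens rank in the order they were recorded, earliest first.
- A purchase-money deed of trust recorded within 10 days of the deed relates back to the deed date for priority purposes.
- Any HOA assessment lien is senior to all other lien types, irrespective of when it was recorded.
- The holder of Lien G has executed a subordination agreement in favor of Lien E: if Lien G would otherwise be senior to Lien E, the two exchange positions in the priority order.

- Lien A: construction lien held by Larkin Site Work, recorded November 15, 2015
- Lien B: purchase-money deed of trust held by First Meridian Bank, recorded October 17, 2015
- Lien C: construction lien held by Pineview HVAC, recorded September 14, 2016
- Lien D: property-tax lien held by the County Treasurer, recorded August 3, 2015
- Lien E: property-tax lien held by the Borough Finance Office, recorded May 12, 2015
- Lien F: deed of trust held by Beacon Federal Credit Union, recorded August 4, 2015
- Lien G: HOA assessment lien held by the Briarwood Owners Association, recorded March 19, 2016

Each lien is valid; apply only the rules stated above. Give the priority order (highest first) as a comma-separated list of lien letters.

First, effective dates: B was recorded 152 days after the deed — beyond 10 days — so no relation-back applies.
G is an HOA assessment lien, so it outranks all other liens regardless of date.
Ordering the rest by effective date: E (May 12, 2015), D (August 3, 2015), F (August 4, 2015), B (October 17, 2015), A (November 15, 2015), C (September 14, 2016).
The subordination applies — G was senior to E — so G and E swap.

E, G, D, F, B, A, C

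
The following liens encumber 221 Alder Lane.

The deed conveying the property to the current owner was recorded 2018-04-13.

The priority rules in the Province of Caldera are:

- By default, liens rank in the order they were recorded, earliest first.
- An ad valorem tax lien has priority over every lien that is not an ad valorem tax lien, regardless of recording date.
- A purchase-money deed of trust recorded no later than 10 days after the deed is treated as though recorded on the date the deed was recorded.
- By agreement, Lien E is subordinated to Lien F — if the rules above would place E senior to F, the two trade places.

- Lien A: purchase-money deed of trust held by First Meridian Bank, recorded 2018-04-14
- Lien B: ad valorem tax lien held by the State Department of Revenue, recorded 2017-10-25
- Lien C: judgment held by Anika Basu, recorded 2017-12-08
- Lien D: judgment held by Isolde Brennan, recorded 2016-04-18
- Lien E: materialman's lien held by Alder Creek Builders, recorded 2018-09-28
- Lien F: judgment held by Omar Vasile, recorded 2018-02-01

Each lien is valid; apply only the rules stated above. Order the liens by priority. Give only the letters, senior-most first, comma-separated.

Adjusting effective dates: A was recorded within the 10-day window, so its effective date is the deed date 2018-04-13.
As an ad valorem tax lien, B is senior to every other lien.
The other liens, earliest effective date first: D (2016-04-18), C (2017-12-08), F (2018-02-01), A (2018-04-13), E (2018-09-28).
E already ranks below F; the subordination has no effect.

B, D, C, F, A, E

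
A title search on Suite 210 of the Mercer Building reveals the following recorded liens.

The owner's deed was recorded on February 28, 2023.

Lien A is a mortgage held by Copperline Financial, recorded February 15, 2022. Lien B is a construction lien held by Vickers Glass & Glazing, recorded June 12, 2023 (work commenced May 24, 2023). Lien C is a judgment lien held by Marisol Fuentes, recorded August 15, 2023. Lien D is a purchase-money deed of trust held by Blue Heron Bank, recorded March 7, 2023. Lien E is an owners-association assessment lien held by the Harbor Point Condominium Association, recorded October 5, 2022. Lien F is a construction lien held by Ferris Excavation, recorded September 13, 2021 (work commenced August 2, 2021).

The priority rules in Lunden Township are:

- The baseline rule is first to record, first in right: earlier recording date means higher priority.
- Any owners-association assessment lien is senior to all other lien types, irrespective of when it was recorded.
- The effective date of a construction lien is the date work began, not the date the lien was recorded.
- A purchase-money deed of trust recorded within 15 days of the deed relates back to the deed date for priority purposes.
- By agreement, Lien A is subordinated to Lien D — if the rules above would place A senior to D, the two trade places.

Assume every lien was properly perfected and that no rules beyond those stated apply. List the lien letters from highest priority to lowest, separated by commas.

Effective dates: B relates back to May 24, 2023 (work commenced); D's effective date is the deed date, February 28, 2023; F is treated as recorded August 2, 2021, the work-commencement date.
As an owners-association assessment lien, E is senior to every other lien.
Remaining liens by effective date: F (August 2, 2021), A (February 15, 2022), D (February 28, 2023), B (May 24, 2023), C (August 15, 2023).
The subordination applies — A was senior to D — so A and D swap.

E, F, D, A, B, C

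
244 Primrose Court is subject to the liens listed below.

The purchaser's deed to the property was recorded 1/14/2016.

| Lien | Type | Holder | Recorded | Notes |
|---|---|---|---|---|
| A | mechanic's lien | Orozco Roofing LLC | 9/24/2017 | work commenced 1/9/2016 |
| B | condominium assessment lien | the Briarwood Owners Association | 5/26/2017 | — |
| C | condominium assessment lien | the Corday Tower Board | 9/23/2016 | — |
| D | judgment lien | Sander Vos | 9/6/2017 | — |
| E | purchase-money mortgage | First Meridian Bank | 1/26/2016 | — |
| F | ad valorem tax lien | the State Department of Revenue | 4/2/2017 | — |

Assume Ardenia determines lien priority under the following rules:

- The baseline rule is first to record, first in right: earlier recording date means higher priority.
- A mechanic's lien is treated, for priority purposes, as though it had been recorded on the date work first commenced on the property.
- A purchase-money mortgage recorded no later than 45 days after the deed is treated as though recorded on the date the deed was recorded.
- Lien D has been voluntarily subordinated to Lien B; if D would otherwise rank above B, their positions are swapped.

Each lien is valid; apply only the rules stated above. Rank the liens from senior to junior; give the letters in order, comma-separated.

Effective dates after the stated exceptions: A's effective date is 1/9/2016, when work began; E was recorded within the 45-day window, so its effective date is the deed date 1/14/2016.
Ordering by effective date: A (1/9/2016), E (1/14/2016), C (9/23/2016), F (4/2/2017), B (5/26/2017), D (9/6/2017).
D is already junior to B, so the subordination agreement changes nothing.

A, E, C, F, B, D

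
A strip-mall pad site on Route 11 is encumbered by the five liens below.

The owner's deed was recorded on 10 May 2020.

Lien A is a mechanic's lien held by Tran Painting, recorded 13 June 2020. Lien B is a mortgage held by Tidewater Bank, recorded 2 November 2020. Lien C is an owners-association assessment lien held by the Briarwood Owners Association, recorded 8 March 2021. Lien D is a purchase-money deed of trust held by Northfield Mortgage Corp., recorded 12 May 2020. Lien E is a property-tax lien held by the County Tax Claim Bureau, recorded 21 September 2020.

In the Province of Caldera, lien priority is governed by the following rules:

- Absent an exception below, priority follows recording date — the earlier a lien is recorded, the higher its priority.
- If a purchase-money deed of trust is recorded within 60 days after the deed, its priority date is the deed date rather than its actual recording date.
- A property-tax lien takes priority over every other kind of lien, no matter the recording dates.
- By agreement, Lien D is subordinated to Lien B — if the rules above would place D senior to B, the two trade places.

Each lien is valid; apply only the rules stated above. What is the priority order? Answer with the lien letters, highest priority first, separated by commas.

Effective dates: D's effective date is the deed date, 10 May 2020.
E, as a property-tax lien, has superpriority and ranks first.
Ordering the rest by effective date: D (10 May 2020), A (13 June 2020), B (2 November 2020), C (8 March 2021).
The subordination applies — D was senior to B — so D and B swap.

E, B, A, D, C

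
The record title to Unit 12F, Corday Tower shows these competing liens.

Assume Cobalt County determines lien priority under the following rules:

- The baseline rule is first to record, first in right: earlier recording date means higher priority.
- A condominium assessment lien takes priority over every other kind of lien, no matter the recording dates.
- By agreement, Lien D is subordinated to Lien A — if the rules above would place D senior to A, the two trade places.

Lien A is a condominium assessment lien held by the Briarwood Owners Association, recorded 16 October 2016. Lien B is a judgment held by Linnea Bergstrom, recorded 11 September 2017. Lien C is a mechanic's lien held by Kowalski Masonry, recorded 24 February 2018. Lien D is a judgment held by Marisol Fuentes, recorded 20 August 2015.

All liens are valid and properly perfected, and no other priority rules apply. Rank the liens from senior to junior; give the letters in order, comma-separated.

A, D, B, C

A, as a condominium assessment lien, has superpriority and ranks first.
Ordering the rest by effective date: D (20 August 2015), B (11 September 2017), C (24 February 2018).
D is already junior to A, so the subordination agreement changes nothing.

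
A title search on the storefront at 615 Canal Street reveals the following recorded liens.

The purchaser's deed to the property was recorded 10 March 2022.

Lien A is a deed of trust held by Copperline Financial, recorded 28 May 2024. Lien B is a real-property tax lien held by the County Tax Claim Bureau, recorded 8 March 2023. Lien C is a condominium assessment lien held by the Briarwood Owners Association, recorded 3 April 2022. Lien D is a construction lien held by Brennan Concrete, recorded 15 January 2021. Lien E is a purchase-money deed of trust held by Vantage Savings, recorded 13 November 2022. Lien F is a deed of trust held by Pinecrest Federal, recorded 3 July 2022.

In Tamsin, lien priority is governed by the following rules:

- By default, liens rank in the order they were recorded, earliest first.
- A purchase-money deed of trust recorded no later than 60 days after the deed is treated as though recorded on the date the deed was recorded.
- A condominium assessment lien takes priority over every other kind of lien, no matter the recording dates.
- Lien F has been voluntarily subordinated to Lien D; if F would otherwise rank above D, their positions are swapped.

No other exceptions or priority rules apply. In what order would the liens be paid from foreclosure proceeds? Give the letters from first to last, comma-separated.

C, D, F, E, B, A

Effective dates after the stated exceptions: E missed the 60-day window (248 days after the deed), so its recording date stands.
C, as a condominium assessment lien, has superpriority and ranks first.
Remaining liens by effective date: D (15 January 2021), F (3 July 2022), E (13 November 2022), B (8 March 2023), A (28 May 2024).
F is already junior to D, so the subordination agreement changes nothing.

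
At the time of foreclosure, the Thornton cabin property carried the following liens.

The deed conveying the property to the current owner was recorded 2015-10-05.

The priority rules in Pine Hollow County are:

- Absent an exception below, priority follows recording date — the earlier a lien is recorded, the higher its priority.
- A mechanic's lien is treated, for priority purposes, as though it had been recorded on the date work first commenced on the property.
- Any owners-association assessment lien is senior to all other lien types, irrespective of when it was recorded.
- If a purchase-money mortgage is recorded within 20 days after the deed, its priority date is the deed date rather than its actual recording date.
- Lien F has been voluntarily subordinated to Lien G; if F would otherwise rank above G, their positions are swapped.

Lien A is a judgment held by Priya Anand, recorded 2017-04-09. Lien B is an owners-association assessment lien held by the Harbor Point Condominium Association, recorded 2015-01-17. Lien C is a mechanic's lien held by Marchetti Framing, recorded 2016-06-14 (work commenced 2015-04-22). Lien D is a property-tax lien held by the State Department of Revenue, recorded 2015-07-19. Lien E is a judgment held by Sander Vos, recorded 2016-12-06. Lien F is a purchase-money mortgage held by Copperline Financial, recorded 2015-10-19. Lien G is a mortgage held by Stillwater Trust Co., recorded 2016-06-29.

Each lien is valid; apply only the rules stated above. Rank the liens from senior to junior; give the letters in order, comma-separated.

B, C, D, G, F, E, A

Effective dates after the stated exceptions: C's effective date is 2015-04-22, when work began; F was recorded within the 20-day window, so its effective date is the deed date 2015-10-05.
B is an owners-association assessment lien and takes priority over every other lien.
Among the remaining liens, by effective date: C (2015-04-22), D (2015-07-19), F (2015-10-05), G (2016-06-29), E (2016-12-06), A (2017-04-09).
F would otherwise be senior to G, so under the subordination agreement F and G exchange positions.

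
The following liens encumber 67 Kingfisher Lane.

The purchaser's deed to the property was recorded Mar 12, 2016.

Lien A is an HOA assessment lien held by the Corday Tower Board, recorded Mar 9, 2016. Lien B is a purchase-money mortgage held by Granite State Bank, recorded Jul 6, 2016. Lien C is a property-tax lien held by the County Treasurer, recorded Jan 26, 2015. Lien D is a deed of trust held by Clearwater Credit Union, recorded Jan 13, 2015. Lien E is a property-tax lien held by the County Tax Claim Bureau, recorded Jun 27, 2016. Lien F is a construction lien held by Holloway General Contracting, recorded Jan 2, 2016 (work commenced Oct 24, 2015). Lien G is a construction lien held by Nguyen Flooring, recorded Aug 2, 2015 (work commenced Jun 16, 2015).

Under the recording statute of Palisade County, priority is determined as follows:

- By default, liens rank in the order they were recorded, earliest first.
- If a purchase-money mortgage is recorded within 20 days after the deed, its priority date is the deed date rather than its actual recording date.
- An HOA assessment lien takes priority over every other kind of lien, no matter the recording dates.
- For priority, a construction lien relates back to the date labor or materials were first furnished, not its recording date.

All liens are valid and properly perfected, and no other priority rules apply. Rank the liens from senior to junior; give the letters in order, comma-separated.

A, D, C, G, F, E, B

Effective dates after the stated exceptions: B was recorded 116 days after the deed — beyond 20 days — so no relation-back applies; F is treated as recorded Oct 24, 2015, the work-commencement date; G is treated as recorded Jun 16, 2015, the work-commencement date.
A, as an HOA assessment lien, has superpriority and ranks first.
Remaining liens by effective date: D (Jan 13, 2015), C (Jan 26, 2015), G (Jun 16, 2015), F (Oct 24, 2015), E (Jun 27, 2016), B (Jul 6, 2016).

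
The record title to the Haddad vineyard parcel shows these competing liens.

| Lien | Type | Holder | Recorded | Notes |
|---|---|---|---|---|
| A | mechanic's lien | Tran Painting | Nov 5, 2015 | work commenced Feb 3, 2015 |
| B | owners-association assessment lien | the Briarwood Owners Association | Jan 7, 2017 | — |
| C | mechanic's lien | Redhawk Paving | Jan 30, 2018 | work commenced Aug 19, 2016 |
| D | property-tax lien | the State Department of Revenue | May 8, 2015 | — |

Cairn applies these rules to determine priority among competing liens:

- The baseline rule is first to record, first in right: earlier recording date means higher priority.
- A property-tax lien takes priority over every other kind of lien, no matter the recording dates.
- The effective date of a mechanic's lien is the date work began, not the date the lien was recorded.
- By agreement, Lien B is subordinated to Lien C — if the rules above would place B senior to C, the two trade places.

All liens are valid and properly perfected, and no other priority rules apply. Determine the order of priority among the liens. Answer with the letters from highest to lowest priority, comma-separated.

D, A, C, B

Adjusting effective dates: A's effective date is Feb 3, 2015, when work began; C relates back to Aug 19, 2016 (work commenced).
D, as a property-tax lien, has superpriority and ranks first.
Among the remaining liens, by effective date: A (Feb 3, 2015), C (Aug 19, 2016), B (Jan 7, 2017).
Since B is not senior to C, the subordination leaves the order unchanged.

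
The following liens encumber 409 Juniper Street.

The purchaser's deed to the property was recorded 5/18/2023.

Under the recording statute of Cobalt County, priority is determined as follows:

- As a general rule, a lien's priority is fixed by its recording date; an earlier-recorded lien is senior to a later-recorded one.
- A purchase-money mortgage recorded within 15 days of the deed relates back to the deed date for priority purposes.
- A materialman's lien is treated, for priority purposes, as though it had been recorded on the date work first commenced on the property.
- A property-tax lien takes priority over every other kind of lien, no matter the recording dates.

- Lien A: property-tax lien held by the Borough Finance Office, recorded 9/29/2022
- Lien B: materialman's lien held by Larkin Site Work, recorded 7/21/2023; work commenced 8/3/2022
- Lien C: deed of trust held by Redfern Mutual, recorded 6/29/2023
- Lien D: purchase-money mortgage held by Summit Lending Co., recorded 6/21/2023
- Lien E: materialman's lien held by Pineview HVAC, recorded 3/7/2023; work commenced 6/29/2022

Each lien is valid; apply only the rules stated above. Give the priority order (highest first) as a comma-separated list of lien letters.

Effective dates: B is treated as recorded 8/3/2022, the work-commencement date; D missed the 15-day window (34 days after the deed), so its recording date stands; E is treated as recorded 6/29/2022, the work-commencement date.
As a property-tax lien, A is senior to every other lien.
Ordering the rest by effective date: E (6/29/2022), B (8/3/2022), D (6/21/2023), C (6/29/2023).

A, E, B, D, C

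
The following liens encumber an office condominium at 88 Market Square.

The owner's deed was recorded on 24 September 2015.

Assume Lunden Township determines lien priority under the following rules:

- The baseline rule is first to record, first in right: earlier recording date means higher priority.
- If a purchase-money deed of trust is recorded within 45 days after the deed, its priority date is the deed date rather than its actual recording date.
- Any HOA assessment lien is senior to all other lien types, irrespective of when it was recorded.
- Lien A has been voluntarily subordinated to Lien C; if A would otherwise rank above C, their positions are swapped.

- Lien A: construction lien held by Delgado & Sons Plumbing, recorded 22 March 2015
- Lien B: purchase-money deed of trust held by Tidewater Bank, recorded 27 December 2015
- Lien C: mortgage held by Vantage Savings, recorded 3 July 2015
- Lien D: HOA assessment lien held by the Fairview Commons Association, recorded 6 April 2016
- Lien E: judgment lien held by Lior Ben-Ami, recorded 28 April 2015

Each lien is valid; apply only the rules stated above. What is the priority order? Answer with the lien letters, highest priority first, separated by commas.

First, effective dates: B missed the 45-day window (94 days after the deed), so its recording date stands.
D, as an HOA assessment lien, has superpriority and ranks first.
The other liens, earliest effective date first: A (22 March 2015), E (28 April 2015), C (3 July 2015), B (27 December 2015).
The subordination applies — A was senior to C — so A and C swap.

D, C, E, A, B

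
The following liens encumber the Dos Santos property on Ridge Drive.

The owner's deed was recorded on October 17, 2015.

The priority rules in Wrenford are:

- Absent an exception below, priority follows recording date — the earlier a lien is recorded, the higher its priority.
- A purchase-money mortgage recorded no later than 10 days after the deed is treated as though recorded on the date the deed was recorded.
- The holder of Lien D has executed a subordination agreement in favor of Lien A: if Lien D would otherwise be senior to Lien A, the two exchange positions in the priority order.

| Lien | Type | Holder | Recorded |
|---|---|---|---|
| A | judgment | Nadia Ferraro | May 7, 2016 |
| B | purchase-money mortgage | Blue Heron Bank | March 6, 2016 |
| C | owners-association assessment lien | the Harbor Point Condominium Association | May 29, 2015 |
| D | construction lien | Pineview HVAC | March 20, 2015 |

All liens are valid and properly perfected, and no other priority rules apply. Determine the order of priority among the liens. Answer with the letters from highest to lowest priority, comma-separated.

A, C, B, D

Adjusting effective dates: B was recorded 141 days after the deed — beyond 10 days — so no relation-back applies.
By effective date, earliest first: D (March 20, 2015), C (May 29, 2015), B (March 6, 2016), A (May 7, 2016).
The subordination applies — D was senior to A — so D and A swap.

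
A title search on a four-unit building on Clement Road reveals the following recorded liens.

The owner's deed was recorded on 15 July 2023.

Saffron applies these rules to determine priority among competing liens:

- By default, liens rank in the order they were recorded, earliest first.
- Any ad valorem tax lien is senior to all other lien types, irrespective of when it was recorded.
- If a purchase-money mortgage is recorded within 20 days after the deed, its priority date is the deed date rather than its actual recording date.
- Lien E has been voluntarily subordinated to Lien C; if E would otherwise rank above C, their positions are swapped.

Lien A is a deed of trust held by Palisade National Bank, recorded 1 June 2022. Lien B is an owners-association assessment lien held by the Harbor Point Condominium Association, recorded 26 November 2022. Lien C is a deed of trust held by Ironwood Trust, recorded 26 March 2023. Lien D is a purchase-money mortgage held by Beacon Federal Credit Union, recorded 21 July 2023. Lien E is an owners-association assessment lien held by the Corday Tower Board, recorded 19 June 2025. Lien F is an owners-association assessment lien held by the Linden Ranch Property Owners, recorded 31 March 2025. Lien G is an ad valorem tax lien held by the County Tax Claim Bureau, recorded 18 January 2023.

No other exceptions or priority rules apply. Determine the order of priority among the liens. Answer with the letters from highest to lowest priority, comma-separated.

Effective dates: D relates back to the deed date 15 July 2023.
G is an ad valorem tax lien and takes priority over every other lien.
Among the remaining liens, by effective date: A (1 June 2022), B (26 November 2022), C (26 March 2023), D (15 July 2023), F (31 March 2025), E (19 June 2025).
Since E is not senior to C, the subordination leaves the order unchanged.

G, A, B, C, D, F, E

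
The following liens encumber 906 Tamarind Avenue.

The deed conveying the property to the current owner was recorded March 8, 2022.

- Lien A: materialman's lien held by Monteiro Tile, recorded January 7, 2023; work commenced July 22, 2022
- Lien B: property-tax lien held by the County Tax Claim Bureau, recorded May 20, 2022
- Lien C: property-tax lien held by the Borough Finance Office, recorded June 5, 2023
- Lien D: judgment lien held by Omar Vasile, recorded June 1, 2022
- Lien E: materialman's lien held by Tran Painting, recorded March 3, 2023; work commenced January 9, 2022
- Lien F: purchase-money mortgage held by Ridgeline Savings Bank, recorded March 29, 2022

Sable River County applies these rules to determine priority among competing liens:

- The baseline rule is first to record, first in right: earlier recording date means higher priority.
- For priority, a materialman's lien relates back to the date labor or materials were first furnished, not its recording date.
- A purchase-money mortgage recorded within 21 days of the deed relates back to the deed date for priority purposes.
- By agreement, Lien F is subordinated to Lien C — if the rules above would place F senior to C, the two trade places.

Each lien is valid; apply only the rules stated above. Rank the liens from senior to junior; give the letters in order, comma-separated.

Effective dates after the stated exceptions: A's effective date is July 22, 2022, when work began; E's effective date is January 9, 2022, when work began; F relates back to the deed date March 8, 2022.
By effective date, earliest first: E (January 9, 2022), F (March 8, 2022), B (May 20, 2022), D (June 1, 2022), A (July 22, 2022), C (June 5, 2023).
F would otherwise be senior to C, so under the subordination agreement F and C exchange positions.

E, C, B, D, A, F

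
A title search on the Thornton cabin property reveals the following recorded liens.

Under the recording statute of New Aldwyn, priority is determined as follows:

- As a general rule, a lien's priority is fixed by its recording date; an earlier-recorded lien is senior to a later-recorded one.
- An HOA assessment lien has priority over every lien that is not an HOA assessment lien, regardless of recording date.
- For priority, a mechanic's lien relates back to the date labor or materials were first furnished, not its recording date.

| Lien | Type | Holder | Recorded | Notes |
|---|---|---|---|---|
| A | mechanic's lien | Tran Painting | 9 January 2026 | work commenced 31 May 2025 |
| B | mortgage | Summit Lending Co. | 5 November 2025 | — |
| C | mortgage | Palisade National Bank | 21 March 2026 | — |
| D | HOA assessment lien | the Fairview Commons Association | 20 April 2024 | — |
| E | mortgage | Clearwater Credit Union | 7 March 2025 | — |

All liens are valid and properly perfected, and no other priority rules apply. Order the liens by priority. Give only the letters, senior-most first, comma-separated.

Effective dates after the stated exceptions: A is treated as recorded 31 May 2025, the work-commencement date.
D, as an HOA assessment lien, has superpriority and ranks first.
Ordering the rest by effective date: E (7 March 2025), A (31 May 2025), B (5 November 2025), C (21 March 2026).

D, E, A, B, C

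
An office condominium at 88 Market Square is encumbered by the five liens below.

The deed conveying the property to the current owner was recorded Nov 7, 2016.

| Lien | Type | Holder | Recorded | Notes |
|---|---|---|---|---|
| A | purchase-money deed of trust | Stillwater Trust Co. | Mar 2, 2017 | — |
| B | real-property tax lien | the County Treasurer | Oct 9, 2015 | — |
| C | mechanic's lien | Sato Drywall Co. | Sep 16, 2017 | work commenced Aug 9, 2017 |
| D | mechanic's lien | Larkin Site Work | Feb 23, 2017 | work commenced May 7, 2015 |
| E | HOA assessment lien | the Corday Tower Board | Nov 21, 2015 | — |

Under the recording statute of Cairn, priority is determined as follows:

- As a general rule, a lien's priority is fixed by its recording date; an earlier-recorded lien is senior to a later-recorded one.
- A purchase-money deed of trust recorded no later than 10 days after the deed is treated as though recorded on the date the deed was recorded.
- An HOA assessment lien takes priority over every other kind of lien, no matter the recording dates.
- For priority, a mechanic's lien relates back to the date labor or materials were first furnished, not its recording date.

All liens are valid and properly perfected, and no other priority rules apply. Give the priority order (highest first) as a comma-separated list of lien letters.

E, D, B, A, C

Adjusting effective dates: A was recorded 115 days after the deed — beyond 10 days — so no relation-back applies; C is treated as recorded Aug 9, 2017, the work-commencement date; D is treated as recorded May 7, 2015, the work-commencement date.
E is an HOA assessment lien, so it outranks all other liens regardless of date.
Among the remaining liens, by effective date: D (May 7, 2015), B (Oct 9, 2015), A (Mar 2, 2017), C (Aug 9, 2017).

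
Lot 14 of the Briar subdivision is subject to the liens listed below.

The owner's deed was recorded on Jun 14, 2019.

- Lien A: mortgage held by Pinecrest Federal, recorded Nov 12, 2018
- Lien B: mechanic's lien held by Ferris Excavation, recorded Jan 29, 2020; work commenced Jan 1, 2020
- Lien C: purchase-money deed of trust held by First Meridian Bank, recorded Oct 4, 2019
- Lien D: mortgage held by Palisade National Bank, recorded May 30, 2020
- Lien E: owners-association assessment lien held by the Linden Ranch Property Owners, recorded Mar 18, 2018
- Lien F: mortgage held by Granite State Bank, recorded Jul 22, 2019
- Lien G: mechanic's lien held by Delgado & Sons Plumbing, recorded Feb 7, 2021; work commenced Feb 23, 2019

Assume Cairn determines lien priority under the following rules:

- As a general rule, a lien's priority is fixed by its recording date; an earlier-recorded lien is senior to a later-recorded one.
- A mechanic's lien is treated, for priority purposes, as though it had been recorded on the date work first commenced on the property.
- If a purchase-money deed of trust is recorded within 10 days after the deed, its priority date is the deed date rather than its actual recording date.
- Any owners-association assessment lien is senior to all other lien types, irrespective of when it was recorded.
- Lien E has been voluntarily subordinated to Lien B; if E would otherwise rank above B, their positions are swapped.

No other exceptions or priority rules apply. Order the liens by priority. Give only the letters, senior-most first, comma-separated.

B, A, G, F, C, E, D

Adjusting effective dates: B's effective date is Jan 1, 2020, when work began; C was recorded 112 days after the deed — beyond 10 days — so no relation-back applies; G relates back to Feb 23, 2019 (work commenced).
E is an owners-association assessment lien and takes priority over every other lien.
Remaining liens by effective date: A (Nov 12, 2018), G (Feb 23, 2019), F (Jul 22, 2019), C (Oct 4, 2019), B (Jan 1, 2020), D (May 30, 2020).
The subordination applies — E was senior to B — so E and B swap.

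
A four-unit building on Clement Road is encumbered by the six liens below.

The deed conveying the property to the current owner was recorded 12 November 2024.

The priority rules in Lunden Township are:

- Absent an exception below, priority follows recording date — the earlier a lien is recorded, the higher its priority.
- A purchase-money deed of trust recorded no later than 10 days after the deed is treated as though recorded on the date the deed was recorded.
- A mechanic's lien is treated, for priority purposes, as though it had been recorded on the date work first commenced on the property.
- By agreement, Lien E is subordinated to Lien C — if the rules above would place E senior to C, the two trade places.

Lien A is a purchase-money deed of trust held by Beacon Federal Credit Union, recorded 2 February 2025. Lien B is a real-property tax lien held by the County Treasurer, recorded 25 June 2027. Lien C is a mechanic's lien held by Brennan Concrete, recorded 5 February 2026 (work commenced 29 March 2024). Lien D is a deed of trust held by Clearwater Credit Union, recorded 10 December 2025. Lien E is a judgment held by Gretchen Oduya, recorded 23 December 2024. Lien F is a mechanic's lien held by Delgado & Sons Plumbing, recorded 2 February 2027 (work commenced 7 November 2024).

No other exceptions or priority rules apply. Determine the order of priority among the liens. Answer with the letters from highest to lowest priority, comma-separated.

First, effective dates: A was recorded 82 days after the deed — beyond 10 days — so no relation-back applies; C is treated as recorded 29 March 2024, the work-commencement date; F is treated as recorded 7 November 2024, the work-commencement date.
By effective date, earliest first: C (29 March 2024), F (7 November 2024), E (23 December 2024), A (2 February 2025), D (10 December 2025), B (25 June 2027).
E already ranks below C; the subordination has no effect.

C, F, E, A, D, B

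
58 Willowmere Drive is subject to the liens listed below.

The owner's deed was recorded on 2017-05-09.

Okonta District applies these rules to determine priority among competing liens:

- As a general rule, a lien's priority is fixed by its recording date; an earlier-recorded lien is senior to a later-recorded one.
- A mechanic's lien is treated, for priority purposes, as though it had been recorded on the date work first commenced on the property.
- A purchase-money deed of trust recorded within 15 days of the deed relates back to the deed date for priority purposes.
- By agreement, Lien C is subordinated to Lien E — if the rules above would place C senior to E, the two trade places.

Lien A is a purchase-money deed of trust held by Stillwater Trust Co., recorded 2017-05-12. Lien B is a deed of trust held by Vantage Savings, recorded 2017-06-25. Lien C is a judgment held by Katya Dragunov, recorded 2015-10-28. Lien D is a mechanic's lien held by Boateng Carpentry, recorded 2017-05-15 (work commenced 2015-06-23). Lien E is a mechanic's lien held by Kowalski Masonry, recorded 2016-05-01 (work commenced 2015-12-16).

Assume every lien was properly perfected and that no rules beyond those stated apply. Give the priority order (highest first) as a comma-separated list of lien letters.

Effective dates: A was recorded within the 15-day window, so its effective date is the deed date 2017-05-09; D relates back to 2015-06-23 (work commenced); E relates back to 2015-12-16 (work commenced).
Sorted by effective date: D (2015-06-23), C (2015-10-28), E (2015-12-16), A (2017-05-09), B (2017-06-25).
C is senior to E before the subordination, so the two trade places.

D, E, C, A, B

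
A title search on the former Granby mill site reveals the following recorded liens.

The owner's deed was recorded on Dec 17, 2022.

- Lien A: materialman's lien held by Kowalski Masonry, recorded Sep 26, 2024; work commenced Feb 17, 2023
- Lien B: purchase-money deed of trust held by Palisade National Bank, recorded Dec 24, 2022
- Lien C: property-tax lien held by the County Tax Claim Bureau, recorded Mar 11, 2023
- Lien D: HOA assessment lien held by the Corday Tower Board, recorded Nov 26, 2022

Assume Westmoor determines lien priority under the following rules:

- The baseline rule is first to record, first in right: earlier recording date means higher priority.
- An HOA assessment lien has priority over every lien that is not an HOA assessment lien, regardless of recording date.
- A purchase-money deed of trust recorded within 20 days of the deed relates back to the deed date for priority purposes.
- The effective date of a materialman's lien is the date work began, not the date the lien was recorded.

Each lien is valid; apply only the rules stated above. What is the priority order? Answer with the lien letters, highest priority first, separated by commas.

Effective dates after the stated exceptions: A's effective date is Feb 17, 2023, when work began; B relates back to the deed date Dec 17, 2022.
As an HOA assessment lien, D is senior to every other lien.
Ordering the rest by effective date: B (Dec 17, 2022), A (Feb 17, 2023), C (Mar 11, 2023).

D, B, A, C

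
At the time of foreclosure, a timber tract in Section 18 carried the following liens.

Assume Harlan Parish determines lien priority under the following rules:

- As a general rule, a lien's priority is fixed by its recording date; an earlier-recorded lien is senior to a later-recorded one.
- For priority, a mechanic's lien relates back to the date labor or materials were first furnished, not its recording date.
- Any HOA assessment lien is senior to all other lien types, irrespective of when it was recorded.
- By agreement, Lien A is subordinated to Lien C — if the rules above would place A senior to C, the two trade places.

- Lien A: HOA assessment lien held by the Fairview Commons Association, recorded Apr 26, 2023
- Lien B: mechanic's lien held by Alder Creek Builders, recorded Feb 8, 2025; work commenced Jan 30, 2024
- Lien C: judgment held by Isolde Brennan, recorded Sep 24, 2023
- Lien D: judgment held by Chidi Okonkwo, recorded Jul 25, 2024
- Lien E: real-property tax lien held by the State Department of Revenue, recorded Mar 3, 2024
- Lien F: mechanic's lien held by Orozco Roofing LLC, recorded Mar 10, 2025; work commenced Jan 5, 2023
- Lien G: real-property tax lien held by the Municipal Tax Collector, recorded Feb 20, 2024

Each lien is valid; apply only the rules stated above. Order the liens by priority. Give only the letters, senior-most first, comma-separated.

C, F, A, B, G, E, D

Effective dates: B is treated as recorded Jan 30, 2024, the work-commencement date; F relates back to Jan 5, 2023 (work commenced).
A is an HOA assessment lien, so it outranks all other liens regardless of date.
Ordering the rest by effective date: F (Jan 5, 2023), C (Sep 24, 2023), B (Jan 30, 2024), G (Feb 20, 2024), E (Mar 3, 2024), D (Jul 25, 2024).
The subordination applies — A was senior to C — so A and C swap.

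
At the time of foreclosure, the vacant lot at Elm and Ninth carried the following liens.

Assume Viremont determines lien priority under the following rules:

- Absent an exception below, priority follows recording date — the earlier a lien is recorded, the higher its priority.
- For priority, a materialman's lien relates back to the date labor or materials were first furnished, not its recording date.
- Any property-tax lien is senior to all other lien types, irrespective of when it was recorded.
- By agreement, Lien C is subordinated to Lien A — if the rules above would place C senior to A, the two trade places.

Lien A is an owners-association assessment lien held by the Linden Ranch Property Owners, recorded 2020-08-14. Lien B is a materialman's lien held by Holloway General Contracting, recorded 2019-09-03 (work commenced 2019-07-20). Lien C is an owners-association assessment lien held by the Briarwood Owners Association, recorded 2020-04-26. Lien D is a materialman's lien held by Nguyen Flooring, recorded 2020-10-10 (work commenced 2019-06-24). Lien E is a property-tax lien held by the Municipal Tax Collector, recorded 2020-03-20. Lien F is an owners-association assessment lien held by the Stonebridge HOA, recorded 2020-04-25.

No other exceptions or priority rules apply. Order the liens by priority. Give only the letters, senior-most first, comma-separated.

Effective dates after the stated exceptions: B relates back to 2019-07-20 (work commenced); D's effective date is 2019-06-24, when work began.
As a property-tax lien, E is senior to every other lien.
Among the remaining liens, by effective date: D (2019-06-24), B (2019-07-20), F (2020-04-25), C (2020-04-26), A (2020-08-14).
C is senior to A before the subordination, so the two trade places.

E, D, B, F, A, C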